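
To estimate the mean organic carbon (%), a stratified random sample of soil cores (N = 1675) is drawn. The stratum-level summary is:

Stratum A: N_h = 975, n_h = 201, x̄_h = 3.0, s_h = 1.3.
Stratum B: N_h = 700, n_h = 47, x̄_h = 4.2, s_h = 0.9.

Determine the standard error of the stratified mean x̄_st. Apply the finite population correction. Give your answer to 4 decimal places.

SE(x̄_st) ≈ 0.0712

V̂(x̄_st) = Σ W_h² (1 − n_h/N_h) s_h²/n_h, with W_h = N_h/N and N = 1675:
  stratum A: (975/1675)²·(1 − 201/975)·1.3²/201 = 0.00226155
  stratum B: (700/1675)²·(1 − 47/700)·0.9²/47 = 0.00280782
V̂(x̄_st) = 0.00506937
SE(x̄_st) = √0.00506937 = 0.0711995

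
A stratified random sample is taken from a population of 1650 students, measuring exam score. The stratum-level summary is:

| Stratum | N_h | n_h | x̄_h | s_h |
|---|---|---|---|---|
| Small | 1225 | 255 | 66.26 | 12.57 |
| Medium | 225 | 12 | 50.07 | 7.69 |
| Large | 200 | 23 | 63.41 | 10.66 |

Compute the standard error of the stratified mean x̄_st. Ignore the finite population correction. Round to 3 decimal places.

SE(x̄_st) ≈ 0.711

V̂(x̄_st) = Σ W_h² s_h²/n_h, with W_h = N_h/N and N = 1650:
  stratum Small: (1225/1650)²·12.57²/255 = 0.341535
  stratum Medium: (225/1650)²·7.69²/12 = 0.0916365
  stratum Large: (200/1650)²·10.66²/23 = 0.0725903
V̂(x̄_st) = 0.505761
SE(x̄_st) = √0.505761 = 0.711169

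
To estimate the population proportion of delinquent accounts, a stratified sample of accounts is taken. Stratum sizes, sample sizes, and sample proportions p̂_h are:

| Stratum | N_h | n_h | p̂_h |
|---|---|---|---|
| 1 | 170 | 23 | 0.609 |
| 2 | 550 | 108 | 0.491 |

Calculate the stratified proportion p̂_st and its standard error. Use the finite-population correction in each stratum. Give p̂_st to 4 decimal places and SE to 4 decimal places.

N = 720; stratum weights W_h = N_h/N.
p̂_st = Σ W_h p̂_h = (170·0.609 + 550·0.491)/720 = 0.51886
V̂(p̂_st) = Σ W_h² (1 − n_h/N_h) p̂_h(1−p̂_h)/(n_h−1):
  stratum 1: (170/720)²·(1 − 23/170)·0.609·0.391/22 = 0.000521762
  stratum 2: (550/720)²·(1 − 108/550)·0.491·0.509/107 = 0.00109531
V̂(p̂_st) = 0.00161707; SE = √V̂ = 0.0402128

p̂_st ≈ 0.5189, SE ≈ 0.0402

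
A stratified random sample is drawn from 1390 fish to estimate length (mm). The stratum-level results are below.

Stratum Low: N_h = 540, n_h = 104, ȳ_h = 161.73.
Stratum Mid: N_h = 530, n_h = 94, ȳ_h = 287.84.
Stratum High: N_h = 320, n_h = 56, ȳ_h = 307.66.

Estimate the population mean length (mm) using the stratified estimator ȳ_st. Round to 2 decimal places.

N = Σ N_h = 1390. Stratum weights W_h = N_h/N.
ȳ_st = (540·161.73 + 530·287.84 + 320·307.66) / 1390 = 243.4105

ȳ_st ≈ 243.41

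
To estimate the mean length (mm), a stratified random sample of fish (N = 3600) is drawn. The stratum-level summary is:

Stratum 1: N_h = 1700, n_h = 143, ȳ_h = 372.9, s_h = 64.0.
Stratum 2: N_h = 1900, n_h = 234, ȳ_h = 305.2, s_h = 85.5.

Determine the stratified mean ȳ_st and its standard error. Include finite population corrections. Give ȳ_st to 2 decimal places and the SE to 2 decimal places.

ȳ_st = Σ W_h ȳ_h = (1700·372.9 + 1900·305.2)/3600 = 337.16944
V̂(ȳ_st) = Σ W_h² (1 − n_h/N_h) s_h²/n_h, with W_h = N_h/N and N = 3600:
  stratum 1: (1700/3600)²·(1 − 143/1700)·64.0²/143 = 5.85001
  stratum 2: (1900/3600)²·(1 − 234/1900)·85.5²/234 = 7.63027
V̂(ȳ_st) = 13.4803
SE(ȳ_st) = √13.4803 = 3.67155

ȳ_st ≈ 337.17, SE ≈ 3.67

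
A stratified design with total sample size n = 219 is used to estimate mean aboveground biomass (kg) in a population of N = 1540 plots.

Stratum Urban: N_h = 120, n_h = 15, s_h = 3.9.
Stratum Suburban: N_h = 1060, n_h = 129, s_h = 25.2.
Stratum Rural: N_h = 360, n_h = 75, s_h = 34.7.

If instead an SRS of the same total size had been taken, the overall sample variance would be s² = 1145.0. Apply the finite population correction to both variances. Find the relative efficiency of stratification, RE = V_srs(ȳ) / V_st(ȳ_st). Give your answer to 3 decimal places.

RE ≈ 1.632

V̂(ȳ_st) = Σ W_h² (1 − n_h/N_h) s_h²/n_h, with W_h = N_h/N and N = 1540:
  stratum Urban: (120/1540)²·(1 − 15/120)·3.9²/15 = 0.00538725
  stratum Suburban: (1060/1540)²·(1 − 129/1060)·25.2²/129 = 2.04845
  stratum Rural: (360/1540)²·(1 − 75/360)·34.7²/75 = 0.69455
V_st = 2.74839
V_srs = (1 − 219/1540)·1145.0/219 = 4.4848
Relative efficiency = V_srs / V_st = 4.4848/2.74839 = 1.6318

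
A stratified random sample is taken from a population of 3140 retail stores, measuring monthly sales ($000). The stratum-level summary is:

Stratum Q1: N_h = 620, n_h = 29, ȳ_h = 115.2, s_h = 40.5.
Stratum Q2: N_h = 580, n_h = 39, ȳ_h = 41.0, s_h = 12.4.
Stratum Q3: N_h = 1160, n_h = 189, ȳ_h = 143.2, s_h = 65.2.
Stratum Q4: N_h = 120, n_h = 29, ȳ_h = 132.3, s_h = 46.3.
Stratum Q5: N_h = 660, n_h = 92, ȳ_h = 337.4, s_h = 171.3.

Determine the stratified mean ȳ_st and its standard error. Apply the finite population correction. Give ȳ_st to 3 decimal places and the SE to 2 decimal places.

ȳ_st = Σ W_h ȳ_h = (620·115.2 + 580·41.0 + 1160·143.2 + 120·132.3 + 660·337.4)/3140 = 159.19618
V̂(ȳ_st) = Σ W_h² (1 − n_h/N_h) s_h²/n_h, with W_h = N_h/N and N = 3140:
  stratum Q1: (620/3140)²·(1 − 29/620)·40.5²/29 = 2.102
  stratum Q2: (580/3140)²·(1 − 39/580)·12.4²/39 = 0.125471
  stratum Q3: (1160/3140)²·(1 − 189/1160)·65.2²/189 = 2.56952
  stratum Q4: (120/3140)²·(1 − 29/120)·46.3²/29 = 0.0818705
  stratum Q5: (660/3140)²·(1 − 92/660)·171.3²/92 = 12.1272
V̂(ȳ_st) = 17.006
SE(ȳ_st) = √17.006 = 4.12384

ȳ_st ≈ 159.196, SE ≈ 4.12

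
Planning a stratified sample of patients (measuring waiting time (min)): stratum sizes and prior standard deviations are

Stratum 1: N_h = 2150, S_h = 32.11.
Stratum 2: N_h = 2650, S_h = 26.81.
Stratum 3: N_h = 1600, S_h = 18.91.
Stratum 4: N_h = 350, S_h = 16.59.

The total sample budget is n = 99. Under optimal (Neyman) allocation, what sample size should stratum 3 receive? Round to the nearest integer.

17

Neyman allocation: n_h = n · N_h S_h / Σ N_i S_i, with n = 99.
  stratum 1: N_h·S_h = 2150·32.11 = 69036.50
  stratum 2: N_h·S_h = 2650·26.81 = 71046.50
  stratum 3: N_h·S_h = 1600·18.91 = 30256.00
  stratum 4: N_h·S_h = 350·16.59 = 5806.50
Σ N_h S_h = 176145.50
n for stratum 3 = 99·30256.00/176145.50 = 17.005 → 17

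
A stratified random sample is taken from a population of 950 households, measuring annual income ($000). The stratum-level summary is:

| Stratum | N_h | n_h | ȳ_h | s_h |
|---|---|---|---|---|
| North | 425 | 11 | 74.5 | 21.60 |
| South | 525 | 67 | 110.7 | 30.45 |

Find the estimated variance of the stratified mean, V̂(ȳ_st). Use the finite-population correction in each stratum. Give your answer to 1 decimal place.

V̂(ȳ_st) ≈ 12.0

V̂(ȳ_st) = Σ W_h² (1 − n_h/N_h) s_h²/n_h, with W_h = N_h/N and N = 950:
  stratum North: (425/950)²·(1 − 11/425)·21.60²/11 = 8.26907
  stratum South: (525/950)²·(1 − 67/525)·30.45²/67 = 3.68704
V̂(ȳ_st) = 11.9561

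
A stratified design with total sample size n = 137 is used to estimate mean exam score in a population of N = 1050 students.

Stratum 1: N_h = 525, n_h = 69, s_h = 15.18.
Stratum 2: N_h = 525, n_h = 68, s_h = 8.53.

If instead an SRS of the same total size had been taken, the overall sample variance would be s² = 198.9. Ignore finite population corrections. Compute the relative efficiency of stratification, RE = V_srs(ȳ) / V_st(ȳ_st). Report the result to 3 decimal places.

V̂(ȳ_st) = Σ W_h² s_h²/n_h, with W_h = N_h/N and N = 1050:
  stratum 1: (525/1050)²·15.18²/69 = 0.8349
  stratum 2: (525/1050)²·8.53²/68 = 0.267503
V_st = 1.1024
V_srs = s²/n = 198.9/137 = 1.45182
Relative efficiency = V_srs / V_st = 1.45182/1.1024 = 1.3170

RE ≈ 1.317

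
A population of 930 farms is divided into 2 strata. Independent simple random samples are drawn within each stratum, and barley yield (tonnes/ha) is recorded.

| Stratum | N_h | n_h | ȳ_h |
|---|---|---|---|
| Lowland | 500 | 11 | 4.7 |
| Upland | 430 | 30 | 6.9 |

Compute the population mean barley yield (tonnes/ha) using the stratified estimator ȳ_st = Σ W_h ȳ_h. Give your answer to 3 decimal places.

N = Σ N_h = 930. Stratum weights W_h = N_h/N.
ȳ_st = (500·4.7 + 430·6.9) / 930 = 5.71720

ȳ_st ≈ 5.717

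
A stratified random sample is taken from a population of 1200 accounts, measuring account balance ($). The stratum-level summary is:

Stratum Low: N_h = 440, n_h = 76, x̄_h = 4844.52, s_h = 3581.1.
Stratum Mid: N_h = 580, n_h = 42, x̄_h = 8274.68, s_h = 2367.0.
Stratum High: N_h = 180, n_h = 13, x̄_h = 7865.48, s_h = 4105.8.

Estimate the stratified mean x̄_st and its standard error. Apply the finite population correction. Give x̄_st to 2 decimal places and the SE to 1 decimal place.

x̄_st = Σ W_h x̄_h = (440·4844.52 + 580·8274.68 + 180·7865.48)/1200 = 6955.57467
V̂(x̄_st) = Σ W_h² (1 − n_h/N_h) s_h²/n_h, with W_h = N_h/N and N = 1200:
  stratum Low: (440/1200)²·(1 − 76/440)·3581.1²/76 = 18767.7
  stratum Mid: (580/1200)²·(1 − 42/580)·2367.0²/42 = 28906.5
  stratum High: (180/1200)²·(1 − 13/180)·4105.8²/13 = 27069.4
V̂(x̄_st) = 74743.6
SE(x̄_st) = √74743.6 = 273.393

x̄_st ≈ 6955.57, SE ≈ 273.4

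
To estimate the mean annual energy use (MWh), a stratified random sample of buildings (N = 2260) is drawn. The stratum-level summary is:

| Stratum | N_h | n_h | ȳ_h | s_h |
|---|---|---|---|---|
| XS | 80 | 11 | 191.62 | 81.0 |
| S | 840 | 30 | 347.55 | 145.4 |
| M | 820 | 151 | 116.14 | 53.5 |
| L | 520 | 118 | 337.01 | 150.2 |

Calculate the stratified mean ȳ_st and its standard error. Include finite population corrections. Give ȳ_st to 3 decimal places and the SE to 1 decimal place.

ȳ_st = Σ W_h ȳ_h = (80·191.62 + 840·347.55 + 820·116.14 + 520·337.01)/2260 = 255.64230
V̂(ȳ_st) = Σ W_h² (1 − n_h/N_h) s_h²/n_h, with W_h = N_h/N and N = 2260:
  stratum XS: (80/2260)²·(1 − 11/80)·81.0²/11 = 0.644614
  stratum S: (840/2260)²·(1 − 30/840)·145.4²/30 = 93.8761
  stratum M: (820/2260)²·(1 − 151/820)·53.5²/151 = 2.03589
  stratum L: (520/2260)²·(1 − 118/520)·150.2²/118 = 7.82475
V̂(ȳ_st) = 104.381
SE(ȳ_st) = √104.381 = 10.2167

ȳ_st ≈ 255.642, SE ≈ 10.2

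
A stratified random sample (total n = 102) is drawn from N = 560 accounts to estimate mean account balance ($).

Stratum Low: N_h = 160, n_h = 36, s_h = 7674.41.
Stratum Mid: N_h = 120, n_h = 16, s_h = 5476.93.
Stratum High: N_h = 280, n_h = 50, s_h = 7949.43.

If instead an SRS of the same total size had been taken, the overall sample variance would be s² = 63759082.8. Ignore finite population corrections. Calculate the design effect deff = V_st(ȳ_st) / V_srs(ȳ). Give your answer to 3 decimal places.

deff ≈ 0.857

V̂(ȳ_st) = Σ W_h² s_h²/n_h, with W_h = N_h/N and N = 560:
  stratum Low: (160/560)²·7674.41²/36 = 133552
  stratum Mid: (120/560)²·5476.93²/16 = 86087.6
  stratum High: (280/560)²·7949.43²/50 = 315967
V_st = 535607
V_srs = s²/n = 63759082.8/102 = 625089
deff = V_st / V_srs = 535607/625089 = 0.8568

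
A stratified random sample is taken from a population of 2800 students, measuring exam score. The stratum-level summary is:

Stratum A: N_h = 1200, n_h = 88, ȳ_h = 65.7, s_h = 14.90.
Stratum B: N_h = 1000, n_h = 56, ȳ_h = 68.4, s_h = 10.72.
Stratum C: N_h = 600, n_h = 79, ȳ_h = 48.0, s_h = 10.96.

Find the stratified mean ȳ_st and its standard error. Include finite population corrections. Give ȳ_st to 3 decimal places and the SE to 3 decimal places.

ȳ_st ≈ 62.871, SE ≈ 0.859

ȳ_st = Σ W_h ȳ_h = (1200·65.7 + 1000·68.4 + 600·48.0)/2800 = 62.87143
V̂(ȳ_st) = Σ W_h² (1 − n_h/N_h) s_h²/n_h, with W_h = N_h/N and N = 2800:
  stratum A: (1200/2800)²·(1 − 88/1200)·14.90²/88 = 0.429398
  stratum B: (1000/2800)²·(1 − 56/1000)·10.72²/56 = 0.247091
  stratum C: (600/2800)²·(1 − 79/600)·10.96²/79 = 0.0606271
V̂(ȳ_st) = 0.737116
SE(ȳ_st) = √0.737116 = 0.858555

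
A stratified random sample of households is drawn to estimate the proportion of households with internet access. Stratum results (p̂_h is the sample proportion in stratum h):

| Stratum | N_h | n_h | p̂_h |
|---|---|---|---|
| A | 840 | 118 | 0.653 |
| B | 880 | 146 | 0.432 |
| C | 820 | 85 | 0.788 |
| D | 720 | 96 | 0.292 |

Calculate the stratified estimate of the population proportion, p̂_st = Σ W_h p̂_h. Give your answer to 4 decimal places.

p̂_st ≈ 0.5476

N = 3260; stratum weights W_h = N_h/N.
p̂_st = Σ W_h p̂_h = (840·0.653 + 880·0.432 + 820·0.788 + 720·0.292)/3260 = 0.54757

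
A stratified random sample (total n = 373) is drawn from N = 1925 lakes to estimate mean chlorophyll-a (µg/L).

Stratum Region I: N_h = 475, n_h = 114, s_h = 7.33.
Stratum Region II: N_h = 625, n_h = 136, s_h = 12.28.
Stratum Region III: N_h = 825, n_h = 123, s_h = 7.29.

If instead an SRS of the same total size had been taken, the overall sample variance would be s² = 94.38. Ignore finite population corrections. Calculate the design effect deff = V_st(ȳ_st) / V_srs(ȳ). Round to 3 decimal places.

V̂(ȳ_st) = Σ W_h² s_h²/n_h, with W_h = N_h/N and N = 1925:
  stratum Region I: (475/1925)²·7.33²/114 = 0.0286965
  stratum Region II: (625/1925)²·12.28²/136 = 0.116884
  stratum Region III: (825/1925)²·7.29²/123 = 0.079359
V_st = 0.22494
V_srs = s²/n = 94.38/373 = 0.253029
deff = V_st / V_srs = 0.22494/0.253029 = 0.8890

deff ≈ 0.889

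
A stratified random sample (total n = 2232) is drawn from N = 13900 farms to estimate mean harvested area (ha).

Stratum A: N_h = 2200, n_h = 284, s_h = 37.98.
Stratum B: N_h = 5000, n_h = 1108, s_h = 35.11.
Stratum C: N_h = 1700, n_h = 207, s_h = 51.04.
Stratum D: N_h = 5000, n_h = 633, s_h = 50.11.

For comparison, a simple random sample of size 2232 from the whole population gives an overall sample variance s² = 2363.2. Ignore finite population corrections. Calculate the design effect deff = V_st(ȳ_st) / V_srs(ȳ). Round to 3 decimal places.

V̂(ȳ_st) = Σ W_h² s_h²/n_h, with W_h = N_h/N and N = 13900:
  stratum A: (2200/13900)²·37.98²/284 = 0.127235
  stratum B: (5000/13900)²·35.11²/1108 = 0.143957
  stratum C: (1700/13900)²·51.04²/207 = 0.188243
  stratum D: (5000/13900)²·50.11²/633 = 0.513281
V_st = 0.972717
V_srs = s²/n = 2363.2/2232 = 1.05878
deff = V_st / V_srs = 0.972717/1.05878 = 0.9187

deff ≈ 0.919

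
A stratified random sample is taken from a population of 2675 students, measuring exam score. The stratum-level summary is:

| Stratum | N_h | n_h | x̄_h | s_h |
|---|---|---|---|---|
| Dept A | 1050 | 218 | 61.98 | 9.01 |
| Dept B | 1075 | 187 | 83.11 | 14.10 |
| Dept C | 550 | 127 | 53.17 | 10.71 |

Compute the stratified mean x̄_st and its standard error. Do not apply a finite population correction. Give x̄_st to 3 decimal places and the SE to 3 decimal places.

x̄_st = Σ W_h x̄_h = (1050·61.98 + 1075·83.11 + 550·53.17)/2675 = 68.66009
V̂(x̄_st) = Σ W_h² s_h²/n_h, with W_h = N_h/N and N = 2675:
  stratum Dept A: (1050/2675)²·9.01²/218 = 0.0573752
  stratum Dept B: (1075/2675)²·14.10²/187 = 0.171698
  stratum Dept C: (550/2675)²·10.71²/127 = 0.0381815
V̂(x̄_st) = 0.267255
SE(x̄_st) = √0.267255 = 0.516967

x̄_st ≈ 68.660, SE ≈ 0.517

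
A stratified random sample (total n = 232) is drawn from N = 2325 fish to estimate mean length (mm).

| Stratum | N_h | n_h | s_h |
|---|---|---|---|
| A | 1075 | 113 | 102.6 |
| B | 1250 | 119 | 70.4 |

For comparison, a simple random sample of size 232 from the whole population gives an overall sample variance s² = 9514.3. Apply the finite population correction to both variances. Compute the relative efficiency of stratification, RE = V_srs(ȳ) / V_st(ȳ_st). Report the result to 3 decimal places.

RE ≈ 1.286

V̂(ȳ_st) = Σ W_h² (1 − n_h/N_h) s_h²/n_h, with W_h = N_h/N and N = 2325:
  stratum A: (1075/2325)²·(1 − 113/1075)·102.6²/113 = 17.8219
  stratum B: (1250/2325)²·(1 − 119/1250)·70.4²/119 = 10.8924
V_st = 28.7143
V_srs = (1 − 232/2325)·9514.3/232 = 36.9177
Relative efficiency = V_srs / V_st = 36.9177/28.7143 = 1.2857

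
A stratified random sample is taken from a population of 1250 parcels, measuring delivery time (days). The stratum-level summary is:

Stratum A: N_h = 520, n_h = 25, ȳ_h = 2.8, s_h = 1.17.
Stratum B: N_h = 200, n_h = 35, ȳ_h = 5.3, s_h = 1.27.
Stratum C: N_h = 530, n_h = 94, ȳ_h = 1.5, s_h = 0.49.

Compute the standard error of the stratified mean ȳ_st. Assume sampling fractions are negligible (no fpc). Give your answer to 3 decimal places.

V̂(ȳ_st) = Σ W_h² s_h²/n_h, with W_h = N_h/N and N = 1250:
  stratum A: (520/1250)²·1.17²/25 = 0.00947585
  stratum B: (200/1250)²·1.27²/35 = 0.00117972
  stratum C: (530/1250)²·0.49²/94 = 0.000459194
V̂(ȳ_st) = 0.0111148
SE(ȳ_st) = √0.0111148 = 0.105427

SE(ȳ_st) ≈ 0.105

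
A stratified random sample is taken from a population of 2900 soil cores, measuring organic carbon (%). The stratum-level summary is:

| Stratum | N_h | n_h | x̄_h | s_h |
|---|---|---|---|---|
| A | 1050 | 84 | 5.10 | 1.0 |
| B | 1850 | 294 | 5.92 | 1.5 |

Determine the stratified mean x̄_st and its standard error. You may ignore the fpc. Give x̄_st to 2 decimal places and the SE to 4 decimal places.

x̄_st ≈ 5.62, SE ≈ 0.0684

x̄_st = Σ W_h x̄_h = (1050·5.10 + 1850·5.92)/2900 = 5.62310
V̂(x̄_st) = Σ W_h² s_h²/n_h, with W_h = N_h/N and N = 2900:
  stratum A: (1050/2900)²·1.0²/84 = 0.00156064
  stratum B: (1850/2900)²·1.5²/294 = 0.00311446
V̂(x̄_st) = 0.0046751
SE(x̄_st) = √0.0046751 = 0.0683747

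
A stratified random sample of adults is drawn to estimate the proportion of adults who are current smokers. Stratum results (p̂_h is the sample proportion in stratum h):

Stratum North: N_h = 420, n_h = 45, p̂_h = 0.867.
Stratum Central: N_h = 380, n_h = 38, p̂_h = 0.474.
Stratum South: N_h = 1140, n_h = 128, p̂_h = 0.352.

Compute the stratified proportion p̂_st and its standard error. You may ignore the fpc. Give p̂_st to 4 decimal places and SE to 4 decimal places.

N = 1940; stratum weights W_h = N_h/N.
p̂_st = Σ W_h p̂_h = (420·0.867 + 380·0.474 + 1140·0.352)/1940 = 0.48739
V̂(p̂_st) = Σ W_h² p̂_h(1−p̂_h)/(n_h−1):
  stratum North: (420/1940)²·0.867·0.133/44 = 0.000122832
  stratum Central: (380/1940)²·0.474·0.526/37 = 0.000258539
  stratum South: (1140/1940)²·0.352·0.648/127 = 0.000620183
V̂(p̂_st) = 0.00100155; SE = √V̂ = 0.0316474

p̂_st ≈ 0.4874, SE ≈ 0.0316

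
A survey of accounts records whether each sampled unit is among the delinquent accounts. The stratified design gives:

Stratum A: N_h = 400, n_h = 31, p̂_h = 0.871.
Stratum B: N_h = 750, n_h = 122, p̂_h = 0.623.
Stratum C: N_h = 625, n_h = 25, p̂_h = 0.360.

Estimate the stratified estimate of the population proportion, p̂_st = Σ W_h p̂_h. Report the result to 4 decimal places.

p̂_st ≈ 0.5863

N = 1775; stratum weights W_h = N_h/N.
p̂_st = Σ W_h p̂_h = (400·0.871 + 750·0.623 + 625·0.360)/1775 = 0.58628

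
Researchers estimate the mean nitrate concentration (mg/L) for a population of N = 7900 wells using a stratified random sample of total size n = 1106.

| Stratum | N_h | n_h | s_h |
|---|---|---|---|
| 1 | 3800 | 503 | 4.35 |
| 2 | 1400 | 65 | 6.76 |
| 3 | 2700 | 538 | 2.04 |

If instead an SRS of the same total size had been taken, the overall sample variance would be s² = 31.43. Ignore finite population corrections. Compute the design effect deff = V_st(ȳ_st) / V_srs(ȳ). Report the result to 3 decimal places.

V̂(ȳ_st) = Σ W_h² s_h²/n_h, with W_h = N_h/N and N = 7900:
  stratum 1: (3800/7900)²·4.35²/503 = 0.00870409
  stratum 2: (1400/7900)²·6.76²/65 = 0.0220791
  stratum 3: (2700/7900)²·2.04²/538 = 0.000903548
V_st = 0.0316868
V_srs = s²/n = 31.43/1106 = 0.0284177
deff = V_st / V_srs = 0.0316868/0.0284177 = 1.1150

deff ≈ 1.115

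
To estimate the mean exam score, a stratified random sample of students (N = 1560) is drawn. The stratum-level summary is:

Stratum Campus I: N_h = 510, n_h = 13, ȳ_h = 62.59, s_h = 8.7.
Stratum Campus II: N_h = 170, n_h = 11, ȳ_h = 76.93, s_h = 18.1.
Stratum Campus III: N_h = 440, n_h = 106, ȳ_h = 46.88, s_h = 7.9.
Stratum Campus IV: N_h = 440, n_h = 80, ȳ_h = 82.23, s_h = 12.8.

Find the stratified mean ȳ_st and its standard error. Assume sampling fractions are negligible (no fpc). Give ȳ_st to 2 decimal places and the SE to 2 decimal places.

ȳ_st = Σ W_h ȳ_h = (510·62.59 + 170·76.93 + 440·46.88 + 440·82.23)/1560 = 65.26115
V̂(ȳ_st) = Σ W_h² s_h²/n_h, with W_h = N_h/N and N = 1560:
  stratum Campus I: (510/1560)²·8.7²/13 = 0.622281
  stratum Campus II: (170/1560)²·18.1²/11 = 0.353682
  stratum Campus III: (440/1560)²·7.9²/106 = 0.0468387
  stratum Campus IV: (440/1560)²·12.8²/80 = 0.162924
V̂(ȳ_st) = 1.18573
SE(ȳ_st) = √1.18573 = 1.08891

ȳ_st ≈ 65.26, SE ≈ 1.09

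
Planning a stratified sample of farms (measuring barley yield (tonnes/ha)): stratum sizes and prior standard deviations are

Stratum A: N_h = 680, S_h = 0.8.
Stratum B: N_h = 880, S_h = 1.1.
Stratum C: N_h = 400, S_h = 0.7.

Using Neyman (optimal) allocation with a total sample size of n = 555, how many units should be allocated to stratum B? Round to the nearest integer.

Neyman allocation: n_h = n · N_h S_h / Σ N_i S_i, with n = 555.
  stratum A: N_h·S_h = 680·0.8 = 544.00
  stratum B: N_h·S_h = 880·1.1 = 968.00
  stratum C: N_h·S_h = 400·0.7 = 280.00
Σ N_h S_h = 1792.00
n for stratum B = 555·968.00/1792.00 = 299.799 → 300

300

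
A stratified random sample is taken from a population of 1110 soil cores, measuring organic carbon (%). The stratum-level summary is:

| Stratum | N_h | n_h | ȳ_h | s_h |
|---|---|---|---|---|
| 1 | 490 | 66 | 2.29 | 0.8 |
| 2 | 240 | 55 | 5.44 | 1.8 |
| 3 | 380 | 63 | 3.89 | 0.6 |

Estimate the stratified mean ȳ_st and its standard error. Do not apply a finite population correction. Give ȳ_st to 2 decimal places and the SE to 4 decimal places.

ȳ_st ≈ 3.52, SE ≈ 0.0729

ȳ_st = Σ W_h ȳ_h = (490·2.29 + 240·5.44 + 380·3.89)/1110 = 3.51883
V̂(ȳ_st) = Σ W_h² s_h²/n_h, with W_h = N_h/N and N = 1110:
  stratum 1: (490/1110)²·0.8²/66 = 0.00188965
  stratum 2: (240/1110)²·1.8²/55 = 0.00275397
  stratum 3: (380/1110)²·0.6²/63 = 0.000669704
V̂(ȳ_st) = 0.00531333
SE(ȳ_st) = √0.00531333 = 0.0728926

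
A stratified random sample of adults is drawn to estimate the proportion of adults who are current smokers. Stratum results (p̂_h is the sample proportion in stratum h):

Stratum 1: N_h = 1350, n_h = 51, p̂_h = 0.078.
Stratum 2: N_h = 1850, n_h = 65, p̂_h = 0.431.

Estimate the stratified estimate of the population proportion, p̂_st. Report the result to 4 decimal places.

N = 3200; stratum weights W_h = N_h/N.
p̂_st = Σ W_h p̂_h = (1350·0.078 + 1850·0.431)/3200 = 0.28208

p̂_st ≈ 0.2821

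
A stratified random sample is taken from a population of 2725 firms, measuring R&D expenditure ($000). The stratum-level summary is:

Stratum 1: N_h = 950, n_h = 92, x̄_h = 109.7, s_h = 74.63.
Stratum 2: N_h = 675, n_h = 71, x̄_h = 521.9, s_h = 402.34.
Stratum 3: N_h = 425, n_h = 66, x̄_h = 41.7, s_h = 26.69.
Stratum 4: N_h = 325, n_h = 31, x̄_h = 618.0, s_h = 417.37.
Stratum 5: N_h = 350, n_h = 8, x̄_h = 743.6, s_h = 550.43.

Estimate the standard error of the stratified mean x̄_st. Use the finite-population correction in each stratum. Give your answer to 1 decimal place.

SE(x̄_st) ≈ 28.5

V̂(x̄_st) = Σ W_h² (1 − n_h/N_h) s_h²/n_h, with W_h = N_h/N and N = 2725:
  stratum 1: (950/2725)²·(1 − 92/950)·74.63²/92 = 6.64534
  stratum 2: (675/2725)²·(1 − 71/675)·402.34²/71 = 125.18
  stratum 3: (425/2725)²·(1 − 66/425)·26.69²/66 = 0.22177
  stratum 4: (325/2725)²·(1 − 31/325)·417.37²/31 = 72.3067
  stratum 5: (350/2725)²·(1 − 8/350)·550.43²/8 = 610.485
V̂(x̄_st) = 814.84
SE(x̄_st) = √814.84 = 28.5454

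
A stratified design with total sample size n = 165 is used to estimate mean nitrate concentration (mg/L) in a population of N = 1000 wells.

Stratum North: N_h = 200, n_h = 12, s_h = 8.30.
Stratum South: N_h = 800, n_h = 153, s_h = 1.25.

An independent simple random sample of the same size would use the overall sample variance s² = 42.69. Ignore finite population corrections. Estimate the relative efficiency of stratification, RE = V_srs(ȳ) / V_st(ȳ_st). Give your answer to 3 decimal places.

V̂(ȳ_st) = Σ W_h² s_h²/n_h, with W_h = N_h/N and N = 1000:
  stratum North: (200/1000)²·8.30²/12 = 0.229633
  stratum South: (800/1000)²·1.25²/153 = 0.00653595
V_st = 0.236169
V_srs = s²/n = 42.69/165 = 0.258727
Relative efficiency = V_srs / V_st = 0.258727/0.236169 = 1.0955

RE ≈ 1.096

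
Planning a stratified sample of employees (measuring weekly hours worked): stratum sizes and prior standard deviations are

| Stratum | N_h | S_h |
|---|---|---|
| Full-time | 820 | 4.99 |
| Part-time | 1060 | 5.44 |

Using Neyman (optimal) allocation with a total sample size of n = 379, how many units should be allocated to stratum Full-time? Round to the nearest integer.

157

Neyman allocation: n_h = n · N_h S_h / Σ N_i S_i, with n = 379.
  stratum Full-time: N_h·S_h = 820·4.99 = 4091.80
  stratum Part-time: N_h·S_h = 1060·5.44 = 5766.40
Σ N_h S_h = 9858.20
n for stratum Full-time = 379·4091.80/9858.20 = 157.310 → 157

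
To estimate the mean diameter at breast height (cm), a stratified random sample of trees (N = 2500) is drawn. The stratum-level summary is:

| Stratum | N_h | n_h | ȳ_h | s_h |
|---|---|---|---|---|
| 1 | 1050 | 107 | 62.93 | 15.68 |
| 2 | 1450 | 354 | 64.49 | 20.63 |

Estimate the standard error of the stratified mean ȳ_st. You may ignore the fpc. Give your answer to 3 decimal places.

SE(ȳ_st) ≈ 0.900

V̂(ȳ_st) = Σ W_h² s_h²/n_h, with W_h = N_h/N and N = 2500:
  stratum 1: (1050/2500)²·15.68²/107 = 0.405328
  stratum 2: (1450/2500)²·20.63²/354 = 0.404437
V̂(ȳ_st) = 0.809766
SE(ȳ_st) = √0.809766 = 0.89987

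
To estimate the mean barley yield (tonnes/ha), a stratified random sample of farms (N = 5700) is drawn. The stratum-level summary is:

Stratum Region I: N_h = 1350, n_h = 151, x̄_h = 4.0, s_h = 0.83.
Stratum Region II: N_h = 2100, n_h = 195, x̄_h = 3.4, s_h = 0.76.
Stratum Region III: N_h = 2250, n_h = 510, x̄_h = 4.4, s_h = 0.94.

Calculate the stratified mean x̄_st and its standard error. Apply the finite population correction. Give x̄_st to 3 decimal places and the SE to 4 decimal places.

x̄_st ≈ 3.937, SE ≈ 0.0283

x̄_st = Σ W_h x̄_h = (1350·4.0 + 2100·3.4 + 2250·4.4)/5700 = 3.93684
V̂(x̄_st) = Σ W_h² (1 − n_h/N_h) s_h²/n_h, with W_h = N_h/N and N = 5700:
  stratum Region I: (1350/5700)²·(1 − 151/1350)·0.83²/151 = 0.000227291
  stratum Region II: (2100/5700)²·(1 − 195/2100)·0.76²/195 = 0.000364718
  stratum Region III: (2250/5700)²·(1 − 510/2250)·0.94²/510 = 0.00020877
V̂(x̄_st) = 0.000800779
SE(x̄_st) = √0.000800779 = 0.028298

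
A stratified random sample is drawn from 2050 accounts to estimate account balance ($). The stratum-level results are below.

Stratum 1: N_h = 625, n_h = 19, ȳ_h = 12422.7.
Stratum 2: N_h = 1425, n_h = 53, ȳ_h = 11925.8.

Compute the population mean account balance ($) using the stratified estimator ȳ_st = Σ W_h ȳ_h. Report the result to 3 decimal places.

ȳ_st ≈ 12077.294

N = Σ N_h = 2050. Stratum weights W_h = N_h/N.
ȳ_st = (625·12422.7 + 1425·11925.8) / 2050 = 12077.29390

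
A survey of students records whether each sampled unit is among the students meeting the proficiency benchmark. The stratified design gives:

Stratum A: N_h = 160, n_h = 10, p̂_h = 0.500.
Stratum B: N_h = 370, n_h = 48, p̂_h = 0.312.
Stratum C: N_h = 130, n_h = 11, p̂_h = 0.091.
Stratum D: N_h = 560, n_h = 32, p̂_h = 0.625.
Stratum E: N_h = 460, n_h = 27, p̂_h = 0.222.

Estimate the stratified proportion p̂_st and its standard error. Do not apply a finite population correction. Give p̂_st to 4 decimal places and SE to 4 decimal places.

p̂_st ≈ 0.3925, SE ≈ 0.0431

N = 1680; stratum weights W_h = N_h/N.
p̂_st = Σ W_h p̂_h = (160·0.500 + 370·0.312 + 130·0.091 + 560·0.625 + 460·0.222)/1680 = 0.39249
V̂(p̂_st) = Σ W_h² p̂_h(1−p̂_h)/(n_h−1):
  stratum A: (160/1680)²·0.500·0.500/9 = 0.000251953
  stratum B: (370/1680)²·0.312·0.688/47 = 0.000221529
  stratum C: (130/1680)²·0.091·0.909/10 = 4.95306e-05
  stratum D: (560/1680)²·0.625·0.375/31 = 0.000840054
  stratum E: (460/1680)²·0.222·0.778/26 = 0.000498031
V̂(p̂_st) = 0.0018611; SE = √V̂ = 0.0431404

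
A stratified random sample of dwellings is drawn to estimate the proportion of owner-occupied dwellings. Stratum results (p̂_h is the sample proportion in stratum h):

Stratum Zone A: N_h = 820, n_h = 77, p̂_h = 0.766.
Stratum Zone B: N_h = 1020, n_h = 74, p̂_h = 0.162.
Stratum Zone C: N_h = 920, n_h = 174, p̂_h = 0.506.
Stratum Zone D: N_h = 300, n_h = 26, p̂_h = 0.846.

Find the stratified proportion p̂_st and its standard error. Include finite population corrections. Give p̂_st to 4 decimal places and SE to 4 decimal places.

N = 3060; stratum weights W_h = N_h/N.
p̂_st = Σ W_h p̂_h = (820·0.766 + 1020·0.162 + 920·0.506 + 300·0.846)/3060 = 0.49434
V̂(p̂_st) = Σ W_h² (1 − n_h/N_h) p̂_h(1−p̂_h)/(n_h−1):
  stratum Zone A: (820/3060)²·(1 − 77/820)·0.766·0.234/76 = 0.000153458
  stratum Zone B: (1020/3060)²·(1 − 74/1020)·0.162·0.838/73 = 0.000191639
  stratum Zone C: (920/3060)²·(1 − 174/920)·0.506·0.494/173 = 0.000105905
  stratum Zone D: (300/3060)²·(1 − 26/300)·0.846·0.154/25 = 4.57488e-05
V̂(p̂_st) = 0.000496751; SE = √V̂ = 0.0222879

p̂_st ≈ 0.4943, SE ≈ 0.0223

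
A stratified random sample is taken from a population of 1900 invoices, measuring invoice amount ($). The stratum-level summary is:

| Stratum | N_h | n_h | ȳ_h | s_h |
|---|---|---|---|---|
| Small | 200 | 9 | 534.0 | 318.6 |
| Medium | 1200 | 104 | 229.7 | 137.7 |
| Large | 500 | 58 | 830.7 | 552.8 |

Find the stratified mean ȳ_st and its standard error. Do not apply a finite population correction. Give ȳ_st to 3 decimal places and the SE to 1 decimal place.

ȳ_st ≈ 419.889, SE ≈ 23.7

ȳ_st = Σ W_h ȳ_h = (200·534.0 + 1200·229.7 + 500·830.7)/1900 = 419.88947
V̂(ȳ_st) = Σ W_h² s_h²/n_h, with W_h = N_h/N and N = 1900:
  stratum Small: (200/1900)²·318.6²/9 = 124.969
  stratum Medium: (1200/1900)²·137.7²/104 = 72.726
  stratum Large: (500/1900)²·552.8²/58 = 364.872
V̂(ȳ_st) = 562.567
SE(ȳ_st) = √562.567 = 23.7185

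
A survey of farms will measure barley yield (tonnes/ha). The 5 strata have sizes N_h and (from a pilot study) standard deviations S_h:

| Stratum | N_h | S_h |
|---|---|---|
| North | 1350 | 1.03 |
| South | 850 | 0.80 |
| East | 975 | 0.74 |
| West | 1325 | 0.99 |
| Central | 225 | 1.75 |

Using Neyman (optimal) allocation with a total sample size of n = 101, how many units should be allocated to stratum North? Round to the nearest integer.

31

Neyman allocation: n_h = n · N_h S_h / Σ N_i S_i, with n = 101.
  stratum North: N_h·S_h = 1350·1.03 = 1390.50
  stratum South: N_h·S_h = 850·0.80 = 680.00
  stratum East: N_h·S_h = 975·0.74 = 721.50
  stratum West: N_h·S_h = 1325·0.99 = 1311.75
  stratum Central: N_h·S_h = 225·1.75 = 393.75
Σ N_h S_h = 4497.50
n for stratum North = 101·1390.50/4497.50 = 31.226 → 31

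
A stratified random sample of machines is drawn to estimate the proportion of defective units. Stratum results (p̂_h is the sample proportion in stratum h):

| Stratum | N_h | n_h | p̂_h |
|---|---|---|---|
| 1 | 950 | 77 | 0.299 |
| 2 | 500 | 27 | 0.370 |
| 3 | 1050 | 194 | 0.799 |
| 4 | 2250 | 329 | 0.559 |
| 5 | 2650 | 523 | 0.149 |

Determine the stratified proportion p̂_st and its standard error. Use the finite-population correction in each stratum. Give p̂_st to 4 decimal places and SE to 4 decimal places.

p̂_st ≈ 0.4001, SE ≈ 0.0134

N = 7400; stratum weights W_h = N_h/N.
p̂_st = Σ W_h p̂_h = (950·0.299 + 500·0.370 + 1050·0.799 + 2250·0.559 + 2650·0.149)/7400 = 0.40008
V̂(p̂_st) = Σ W_h² (1 − n_h/N_h) p̂_h(1−p̂_h)/(n_h−1):
  stratum 1: (950/7400)²·(1 − 77/950)·0.299·0.701/76 = 4.17686e-05
  stratum 2: (500/7400)²·(1 − 27/500)·0.370·0.630/26 = 3.87201e-05
  stratum 3: (1050/7400)²·(1 − 194/1050)·0.799·0.201/193 = 1.36579e-05
  stratum 4: (2250/7400)²·(1 − 329/2250)·0.559·0.441/328 = 5.9323e-05
  stratum 5: (2650/7400)²·(1 − 523/2650)·0.149·0.851/522 = 2.50032e-05
V̂(p̂_st) = 0.000178473; SE = √V̂ = 0.0133594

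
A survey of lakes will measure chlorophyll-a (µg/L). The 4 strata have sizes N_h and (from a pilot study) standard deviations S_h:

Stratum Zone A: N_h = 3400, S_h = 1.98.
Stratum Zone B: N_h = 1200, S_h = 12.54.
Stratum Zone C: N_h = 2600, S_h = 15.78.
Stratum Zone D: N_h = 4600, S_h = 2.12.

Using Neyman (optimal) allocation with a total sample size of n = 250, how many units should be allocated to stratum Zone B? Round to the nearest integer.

Neyman allocation: n_h = n · N_h S_h / Σ N_i S_i, with n = 250.
  stratum Zone A: N_h·S_h = 3400·1.98 = 6732.00
  stratum Zone B: N_h·S_h = 1200·12.54 = 15048.00
  stratum Zone C: N_h·S_h = 2600·15.78 = 41028.00
  stratum Zone D: N_h·S_h = 4600·2.12 = 9752.00
Σ N_h S_h = 72560.00
n for stratum Zone B = 250·15048.00/72560.00 = 51.847 → 52

52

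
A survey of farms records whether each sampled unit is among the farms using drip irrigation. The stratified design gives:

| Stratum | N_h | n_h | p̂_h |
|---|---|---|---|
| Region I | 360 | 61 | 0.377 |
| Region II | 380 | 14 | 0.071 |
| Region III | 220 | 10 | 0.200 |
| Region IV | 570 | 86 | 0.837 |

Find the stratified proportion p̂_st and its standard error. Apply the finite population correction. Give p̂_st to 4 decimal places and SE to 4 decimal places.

N = 1530; stratum weights W_h = N_h/N.
p̂_st = Σ W_h p̂_h = (360·0.377 + 380·0.071 + 220·0.200 + 570·0.837)/1530 = 0.44692
V̂(p̂_st) = Σ W_h² (1 − n_h/N_h) p̂_h(1−p̂_h)/(n_h−1):
  stratum Region I: (360/1530)²·(1 − 61/360)·0.377·0.623/60 = 0.000179999
  stratum Region II: (380/1530)²·(1 − 14/380)·0.071·0.929/13 = 0.000301448
  stratum Region III: (220/1530)²·(1 − 10/220)·0.200·0.800/9 = 0.000350862
  stratum Region IV: (570/1530)²·(1 − 86/570)·0.837·0.163/85 = 0.000189161
V̂(p̂_st) = 0.00102147; SE = √V̂ = 0.0319604

p̂_st ≈ 0.4469, SE ≈ 0.0320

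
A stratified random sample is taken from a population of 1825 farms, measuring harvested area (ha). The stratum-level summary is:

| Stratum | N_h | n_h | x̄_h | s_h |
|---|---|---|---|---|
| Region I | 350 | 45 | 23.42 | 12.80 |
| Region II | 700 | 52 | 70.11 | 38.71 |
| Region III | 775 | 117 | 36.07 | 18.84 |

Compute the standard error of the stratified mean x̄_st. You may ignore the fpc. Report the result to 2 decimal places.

SE(x̄_st) ≈ 2.22

V̂(x̄_st) = Σ W_h² s_h²/n_h, with W_h = N_h/N and N = 1825:
  stratum Region I: (350/1825)²·12.80²/45 = 0.133911
  stratum Region II: (700/1825)²·38.71²/52 = 4.23949
  stratum Region III: (775/1825)²·18.84²/117 = 0.547083
V̂(x̄_st) = 4.92048
SE(x̄_st) = √4.92048 = 2.21822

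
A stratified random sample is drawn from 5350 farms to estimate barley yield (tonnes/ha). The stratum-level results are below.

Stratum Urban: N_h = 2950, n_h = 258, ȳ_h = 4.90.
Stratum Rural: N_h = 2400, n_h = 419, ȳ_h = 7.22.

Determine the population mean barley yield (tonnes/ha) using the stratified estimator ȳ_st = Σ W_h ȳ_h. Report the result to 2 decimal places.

ȳ_st ≈ 5.94

N = Σ N_h = 5350. Stratum weights W_h = N_h/N.
ȳ_st = (2950·4.90 + 2400·7.22) / 5350 = 5.9407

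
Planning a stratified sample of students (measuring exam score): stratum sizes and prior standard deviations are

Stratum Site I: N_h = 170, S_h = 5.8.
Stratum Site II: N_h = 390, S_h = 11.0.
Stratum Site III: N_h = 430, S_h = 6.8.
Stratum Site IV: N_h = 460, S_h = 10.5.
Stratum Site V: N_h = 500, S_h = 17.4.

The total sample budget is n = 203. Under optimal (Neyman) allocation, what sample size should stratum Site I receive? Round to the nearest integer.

Neyman allocation: n_h = n · N_h S_h / Σ N_i S_i, with n = 203.
  stratum Site I: N_h·S_h = 170·5.8 = 986.00
  stratum Site II: N_h·S_h = 390·11.0 = 4290.00
  stratum Site III: N_h·S_h = 430·6.8 = 2924.00
  stratum Site IV: N_h·S_h = 460·10.5 = 4830.00
  stratum Site V: N_h·S_h = 500·17.4 = 8700.00
Σ N_h S_h = 21730.00
n for stratum Site I = 203·986.00/21730.00 = 9.211 → 9

9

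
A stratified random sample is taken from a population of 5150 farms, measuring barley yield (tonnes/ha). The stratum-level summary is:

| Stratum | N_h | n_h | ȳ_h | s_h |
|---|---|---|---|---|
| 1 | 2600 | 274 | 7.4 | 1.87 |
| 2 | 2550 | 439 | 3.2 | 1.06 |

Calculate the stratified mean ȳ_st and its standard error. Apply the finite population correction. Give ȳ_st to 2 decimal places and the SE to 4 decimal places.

ȳ_st = Σ W_h ȳ_h = (2600·7.4 + 2550·3.2)/5150 = 5.32039
V̂(ȳ_st) = Σ W_h² (1 − n_h/N_h) s_h²/n_h, with W_h = N_h/N and N = 5150:
  stratum 1: (2600/5150)²·(1 − 274/2600)·1.87²/274 = 0.00291006
  stratum 2: (2550/5150)²·(1 − 439/2550)·1.06²/439 = 0.000519471
V̂(ȳ_st) = 0.00342953
SE(ȳ_st) = √0.00342953 = 0.0585622

ȳ_st ≈ 5.32, SE ≈ 0.0586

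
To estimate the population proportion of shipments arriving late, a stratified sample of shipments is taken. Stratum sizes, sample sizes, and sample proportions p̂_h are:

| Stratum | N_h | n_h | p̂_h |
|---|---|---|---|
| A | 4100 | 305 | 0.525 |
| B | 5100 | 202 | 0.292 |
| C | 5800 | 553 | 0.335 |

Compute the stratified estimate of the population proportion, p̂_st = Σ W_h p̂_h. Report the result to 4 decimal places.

p̂_st ≈ 0.3723

N = 15000; stratum weights W_h = N_h/N.
p̂_st = Σ W_h p̂_h = (4100·0.525 + 5100·0.292 + 5800·0.335)/15000 = 0.37231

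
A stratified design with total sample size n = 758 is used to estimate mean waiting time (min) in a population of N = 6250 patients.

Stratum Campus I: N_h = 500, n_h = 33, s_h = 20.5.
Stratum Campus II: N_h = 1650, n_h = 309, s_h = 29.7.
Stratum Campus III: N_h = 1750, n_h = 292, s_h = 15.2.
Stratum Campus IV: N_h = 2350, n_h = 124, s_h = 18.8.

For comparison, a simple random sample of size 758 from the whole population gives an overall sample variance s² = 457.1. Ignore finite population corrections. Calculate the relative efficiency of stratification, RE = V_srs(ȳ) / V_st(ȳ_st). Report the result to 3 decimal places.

RE ≈ 0.809

V̂(ȳ_st) = Σ W_h² s_h²/n_h, with W_h = N_h/N and N = 6250:
  stratum Campus I: (500/6250)²·20.5²/33 = 0.081503
  stratum Campus II: (1650/6250)²·29.7²/309 = 0.198958
  stratum Campus III: (1750/6250)²·15.2²/292 = 0.0620327
  stratum Campus IV: (2350/6250)²·18.8²/124 = 0.402967
V_st = 0.745461
V_srs = s²/n = 457.1/758 = 0.603034
Relative efficiency = V_srs / V_st = 0.603034/0.745461 = 0.8089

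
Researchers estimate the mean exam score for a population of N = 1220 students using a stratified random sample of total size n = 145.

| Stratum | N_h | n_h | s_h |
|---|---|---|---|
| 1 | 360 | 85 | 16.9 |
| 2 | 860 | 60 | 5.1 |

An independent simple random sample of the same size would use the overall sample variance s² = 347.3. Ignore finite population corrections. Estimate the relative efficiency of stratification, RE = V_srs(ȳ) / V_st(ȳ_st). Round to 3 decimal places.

RE ≈ 4.715

V̂(ȳ_st) = Σ W_h² s_h²/n_h, with W_h = N_h/N and N = 1220:
  stratum 1: (360/1220)²·16.9²/85 = 0.292577
  stratum 2: (860/1220)²·5.1²/60 = 0.21541
V_st = 0.507987
V_srs = s²/n = 347.3/145 = 2.39517
Relative efficiency = V_srs / V_st = 2.39517/0.507987 = 4.7150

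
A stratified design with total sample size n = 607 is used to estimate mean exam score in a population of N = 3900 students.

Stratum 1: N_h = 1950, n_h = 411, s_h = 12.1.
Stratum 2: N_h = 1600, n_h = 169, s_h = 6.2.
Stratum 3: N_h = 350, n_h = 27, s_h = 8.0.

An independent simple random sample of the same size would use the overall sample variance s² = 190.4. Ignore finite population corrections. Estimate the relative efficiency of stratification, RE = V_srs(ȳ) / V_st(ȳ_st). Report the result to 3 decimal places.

RE ≈ 2.142

V̂(ȳ_st) = Σ W_h² s_h²/n_h, with W_h = N_h/N and N = 3900:
  stratum 1: (1950/3900)²·12.1²/411 = 0.0890572
  stratum 2: (1600/3900)²·6.2²/169 = 0.0382831
  stratum 3: (350/3900)²·8.0²/27 = 0.0190908
V_st = 0.146431
V_srs = s²/n = 190.4/607 = 0.313674
Relative efficiency = V_srs / V_st = 0.313674/0.146431 = 2.1421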